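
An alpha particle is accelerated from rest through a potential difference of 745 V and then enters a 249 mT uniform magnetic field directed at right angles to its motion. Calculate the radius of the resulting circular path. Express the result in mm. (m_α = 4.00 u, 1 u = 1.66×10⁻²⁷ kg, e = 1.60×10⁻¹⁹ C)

The kinetic energy gained is K = qV = (2×1.60×10^-19)(745) = 2.38×10^-16 J.
v = √(2K/m) = 2.68×10^5 m/s.
r = mv/(qB) = (6.64×10^-27)(2.68×10^5) / [(2×1.60×10^-19)(0.249)] = 0.0223 m.

r ≈ 22.3 mm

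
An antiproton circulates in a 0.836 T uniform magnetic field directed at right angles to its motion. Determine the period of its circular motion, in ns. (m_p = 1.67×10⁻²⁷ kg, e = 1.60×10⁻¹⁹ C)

The cyclotron period is independent of speed: T = 2πm/(qB).
T = 2π(1.67×10^-27) / [(1×1.60×10^-19)(0.836)] = 7.84×10^-8 s.

T ≈ 78.4 ns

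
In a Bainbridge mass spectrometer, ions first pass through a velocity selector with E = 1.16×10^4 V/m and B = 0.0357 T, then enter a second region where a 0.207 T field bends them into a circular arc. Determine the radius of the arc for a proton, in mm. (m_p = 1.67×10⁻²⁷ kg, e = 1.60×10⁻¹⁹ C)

The selector passes v = E/B = 1.16×10^4/0.0357 = 3.25×10^5 m/s.
In the deflection region, r = mv/(qB₂) = (1.67×10^-27)(3.25×10^5) / [(1×1.60×10^-19)(0.207)] = 0.0164 m.

r ≈ 16.4 mm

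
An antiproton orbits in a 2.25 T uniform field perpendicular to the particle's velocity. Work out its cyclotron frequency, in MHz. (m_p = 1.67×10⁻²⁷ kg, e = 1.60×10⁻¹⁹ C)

f = qB/(2πm) = (1×1.60×10^-19)(2.25) / [2π(1.67×10^-27)] = 3.43×10^7 Hz.

f ≈ 34.3 MHz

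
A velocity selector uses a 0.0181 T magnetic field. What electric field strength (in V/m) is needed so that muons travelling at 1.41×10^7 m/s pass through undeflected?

qE = qvB ⇒ E = vB = (1.41×10^7)(0.0181) = 2.55×10^5 V/m.

E ≈ 2.55×10^5 V/m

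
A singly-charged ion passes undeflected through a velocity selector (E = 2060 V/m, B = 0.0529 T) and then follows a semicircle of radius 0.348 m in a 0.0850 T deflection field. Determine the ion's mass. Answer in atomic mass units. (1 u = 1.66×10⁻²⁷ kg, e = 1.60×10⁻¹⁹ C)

m ≈ 73.2 u

v = E/B₁ = 3.89×10^4 m/s.
From r = mv/(qB₂), m = qB₂r/v = (1×1.60×10^-19)(0.0850)(0.348) / (3.89×10^4) = 1.22×10^-25 kg.
In atomic mass units: m = 1.22×10^-25 / 1.66×10^-27 = 73.2 u.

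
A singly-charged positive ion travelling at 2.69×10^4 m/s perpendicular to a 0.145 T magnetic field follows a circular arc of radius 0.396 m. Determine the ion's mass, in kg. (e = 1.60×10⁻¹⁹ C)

m ≈ 3.42×10^-25 kg

qvB = mv²/r ⇒ m = qBr/v.
m = (1×1.60×10^-19)(0.145)(0.396) / (2.69×10^4) = 3.42×10^-25 kg.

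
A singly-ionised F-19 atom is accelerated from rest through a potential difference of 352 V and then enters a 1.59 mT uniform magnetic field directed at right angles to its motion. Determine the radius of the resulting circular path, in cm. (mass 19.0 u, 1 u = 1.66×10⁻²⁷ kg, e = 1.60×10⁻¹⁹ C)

r ≈ 741 cm

The kinetic energy gained is K = qV = (1×1.60×10^-19)(352) = 5.63×10^-17 J.
v = √(2K/m) = 5.98×10^4 m/s.
r = mv/(qB) = (3.15×10^-26)(5.98×10^4) / [(1×1.60×10^-19)(1.59×10^-3)] = 7.41 m.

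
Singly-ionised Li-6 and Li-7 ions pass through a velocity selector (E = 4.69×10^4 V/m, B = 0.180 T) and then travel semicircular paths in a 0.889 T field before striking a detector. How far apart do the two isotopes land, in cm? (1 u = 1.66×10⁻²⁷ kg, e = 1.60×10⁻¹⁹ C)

Δd ≈ 0.608 cm

Both emerge at v = E/B₁ = 2.61×10^5 m/s.
r = mv/(qB₂), so r₁ = 0.01824 m and r₂ = 0.02129 m, giving Δr = 3.04×10^-3 m.
After a semicircle each ion lands a diameter 2r from the entry slit, so the separation is 2Δr = 6.08×10^-3 m.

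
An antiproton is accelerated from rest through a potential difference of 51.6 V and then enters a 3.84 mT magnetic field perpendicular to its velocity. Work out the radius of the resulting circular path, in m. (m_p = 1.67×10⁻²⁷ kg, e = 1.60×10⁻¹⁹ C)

r ≈ 0.270 m

The kinetic energy gained is K = qV = (1×1.60×10^-19)(51.6) = 8.26×10^-18 J.
v = √(2K/m) = 9.94×10^4 m/s.
r = mv/(qB) = (1.67×10^-27)(9.94×10^4) / [(1×1.60×10^-19)(3.84×10^-3)] = 0.270 m.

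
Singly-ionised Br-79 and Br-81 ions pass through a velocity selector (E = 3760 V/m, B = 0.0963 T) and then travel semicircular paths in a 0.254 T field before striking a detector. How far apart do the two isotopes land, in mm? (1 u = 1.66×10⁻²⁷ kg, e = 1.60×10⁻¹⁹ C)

Both emerge at v = E/B₁ = 3.90×10^4 m/s.
r = mv/(qB₂), so r₁ = 0.12599 m and r₂ = 0.12918 m, giving Δr = 3.19×10^-3 m.
After a semicircle each ion lands a diameter 2r from the entry slit, so the separation is 2Δr = 6.38×10^-3 m.

Δd ≈ 6.38 mm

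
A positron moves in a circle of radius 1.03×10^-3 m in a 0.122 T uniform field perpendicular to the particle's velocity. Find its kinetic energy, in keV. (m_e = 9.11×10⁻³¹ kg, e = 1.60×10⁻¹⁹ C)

v = qBr/m = (1×1.60×10^-19)(0.122)(1.03×10^-3) / (9.11×10^-31) = 2.21×10^7 m/s.
K = ½mv² = 0.5·(9.11×10^-31)·(2.21×10^7)² = 2.22×10^-16 J = 1.39 keV.

K ≈ 1.39 keV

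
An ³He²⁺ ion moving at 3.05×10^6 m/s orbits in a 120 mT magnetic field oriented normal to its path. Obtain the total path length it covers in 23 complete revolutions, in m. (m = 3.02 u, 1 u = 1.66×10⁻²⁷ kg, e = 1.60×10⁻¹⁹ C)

L ≈ 57.5 m

r = mv/(qB) = 0.398 m, so one revolution covers 2πr = 2.50 m.
In 23 revolutions: L = 23·2πr = 57.5 m.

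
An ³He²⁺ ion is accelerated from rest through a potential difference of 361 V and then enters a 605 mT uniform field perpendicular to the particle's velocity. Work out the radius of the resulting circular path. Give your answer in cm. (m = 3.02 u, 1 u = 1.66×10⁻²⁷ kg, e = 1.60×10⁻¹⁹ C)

r ≈ 0.556 cm

The kinetic energy gained is K = qV = (2×1.60×10^-19)(361) = 1.16×10^-16 J.
v = √(2K/m) = 2.15×10^5 m/s.
r = mv/(qB) = (5.01×10^-27)(2.15×10^5) / [(2×1.60×10^-19)(0.605)] = 5.56×10^-3 m.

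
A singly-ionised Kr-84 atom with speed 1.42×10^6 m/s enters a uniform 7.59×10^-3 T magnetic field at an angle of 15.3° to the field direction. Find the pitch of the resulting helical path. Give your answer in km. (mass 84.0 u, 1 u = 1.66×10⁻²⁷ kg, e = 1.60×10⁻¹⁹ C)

The velocity component along B is v∥ = v cos15.3° = 1.37×10^6 m/s.
The cyclotron period T = 2πm/(qB) = 7.21×10^-4 s is set by m, q, B alone.
Pitch = v∥·T = (1.37×10^6)(7.21×10^-4) = 988 m.

pitch ≈ 0.988 km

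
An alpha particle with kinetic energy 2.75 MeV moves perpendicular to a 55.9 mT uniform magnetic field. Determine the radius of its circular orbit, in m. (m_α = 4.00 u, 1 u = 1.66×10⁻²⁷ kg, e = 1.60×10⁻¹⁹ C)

Convert the energy: K = 2.75 MeV = 4.40×10^-13 J.
v = √(2K/m) = √(2·4.40×10^-13/6.64×10^-27) = 1.15×10^7 m/s.
r = mv/(qB) = (6.64×10^-27)(1.15×10^7) / [(2×1.60×10^-19)(0.0559)] = 4.27 m.

r ≈ 4.27 m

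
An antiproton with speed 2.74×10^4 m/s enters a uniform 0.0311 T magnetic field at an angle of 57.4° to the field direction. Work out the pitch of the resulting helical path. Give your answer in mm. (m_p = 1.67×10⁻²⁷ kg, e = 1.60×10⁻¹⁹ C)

pitch ≈ 31.1 mm

The velocity component along B is v∥ = v cos57.4° = 1.48×10^4 m/s.
The cyclotron period T = 2πm/(qB) = 2.11×10^-6 s is set by m, q, B alone.
Pitch = v∥·T = (1.48×10^4)(2.11×10^-6) = 0.0311 m.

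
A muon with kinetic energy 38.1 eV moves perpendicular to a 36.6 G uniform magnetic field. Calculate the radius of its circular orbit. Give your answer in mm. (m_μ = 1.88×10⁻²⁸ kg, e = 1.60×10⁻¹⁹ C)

r ≈ 81.8 mm

Convert the energy: K = 38.1 eV = 6.10×10^-18 J.
v = √(2K/m) = √(2·6.10×10^-18/1.88×10^-28) = 2.55×10^5 m/s.
r = mv/(qB) = (1.88×10^-28)(2.55×10^5) / [(1×1.60×10^-19)(3.66×10^-3)] = 0.0818 m.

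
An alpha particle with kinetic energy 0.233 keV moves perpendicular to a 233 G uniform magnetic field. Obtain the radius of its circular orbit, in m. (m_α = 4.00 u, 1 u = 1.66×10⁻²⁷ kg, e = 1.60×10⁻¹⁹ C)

Convert the energy: K = 0.233 keV = 3.73×10^-17 J.
v = √(2K/m) = √(2·3.73×10^-17/6.64×10^-27) = 1.06×10^5 m/s.
r = mv/(qB) = (6.64×10^-27)(1.06×10^5) / [(2×1.60×10^-19)(0.0233)] = 0.0944 m.

r ≈ 0.0944 m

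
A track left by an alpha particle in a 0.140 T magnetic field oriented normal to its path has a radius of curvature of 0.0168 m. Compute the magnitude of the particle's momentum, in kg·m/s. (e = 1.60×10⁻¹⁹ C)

p ≈ 7.53×10^-22 kg·m/s

Since qvB = mv²/r, the momentum p = mv = qBr.
p = (2×1.60×10^-19)(0.140)(0.0168) = 7.53×10^-22 kg·m/s.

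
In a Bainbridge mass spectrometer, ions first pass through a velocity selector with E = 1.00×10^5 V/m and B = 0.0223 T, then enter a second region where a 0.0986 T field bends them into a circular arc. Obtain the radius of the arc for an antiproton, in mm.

r ≈ 475 mm

The selector passes v = E/B = 1.00×10^5/0.0223 = 4.48×10^6 m/s.
In the deflection region, r = mv/(qB₂) = (1.67×10^-27)(4.48×10^6) / [(1×1.60×10^-19)(0.0986)] = 0.475 m.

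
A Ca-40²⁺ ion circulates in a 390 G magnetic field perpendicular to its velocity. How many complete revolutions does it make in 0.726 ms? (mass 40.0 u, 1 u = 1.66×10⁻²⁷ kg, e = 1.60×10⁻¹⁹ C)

T = 2πm/(qB) = 2π(6.64×10^-26) / [(2×1.60×10^-19)(0.0390)] = 3.3430×10^-5 s.
N = t/T = 7.26×10^-4 / 3.3430×10^-5 ≈ 21.72, so 21 complete revolutions.

N = 21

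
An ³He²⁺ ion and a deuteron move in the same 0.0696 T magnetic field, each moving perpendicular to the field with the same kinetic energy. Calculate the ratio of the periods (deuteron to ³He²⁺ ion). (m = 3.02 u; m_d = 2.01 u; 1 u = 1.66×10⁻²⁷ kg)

T = 2πm/(qB) is independent of speed, so T₂/T₁ = (m₂/q₂)/(m₁/q₁).
T_{deuteron}/T_{³He²⁺ ion} = (3.34×10^-27/1e) / (5.01×10^-27/2e) = 1.33.

ratio ≈ 1.33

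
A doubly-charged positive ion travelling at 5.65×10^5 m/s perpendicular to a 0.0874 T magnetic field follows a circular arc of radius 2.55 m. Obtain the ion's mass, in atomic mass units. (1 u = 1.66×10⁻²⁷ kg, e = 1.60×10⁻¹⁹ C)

qvB = mv²/r ⇒ m = qBr/v.
m = (2×1.60×10^-19)(0.0874)(2.55) / (5.65×10^5) = 1.26×10^-25 kg = 76.0 u.

m ≈ 76.0 u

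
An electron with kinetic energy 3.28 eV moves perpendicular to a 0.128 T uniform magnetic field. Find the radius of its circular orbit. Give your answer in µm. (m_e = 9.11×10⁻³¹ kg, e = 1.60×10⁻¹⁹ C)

r ≈ 47.7 µm

Convert the energy: K = 3.28 eV = 5.25×10^-19 J.
v = √(2K/m) = √(2·5.25×10^-19/9.11×10^-31) = 1.07×10^6 m/s.
r = mv/(qB) = (9.11×10^-31)(1.07×10^6) / [(1×1.60×10^-19)(0.128)] = 4.77×10^-5 m.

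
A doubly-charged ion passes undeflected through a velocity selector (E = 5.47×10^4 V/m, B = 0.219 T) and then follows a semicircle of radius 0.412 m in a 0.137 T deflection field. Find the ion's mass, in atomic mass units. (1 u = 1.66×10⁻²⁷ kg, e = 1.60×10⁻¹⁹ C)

m ≈ 43.6 u

v = E/B₁ = 2.50×10^5 m/s.
From r = mv/(qB₂), m = qB₂r/v = (2×1.60×10^-19)(0.137)(0.412) / (2.50×10^5) = 7.23×10^-26 kg.
In atomic mass units: m = 7.23×10^-26 / 1.66×10^-27 = 43.6 u.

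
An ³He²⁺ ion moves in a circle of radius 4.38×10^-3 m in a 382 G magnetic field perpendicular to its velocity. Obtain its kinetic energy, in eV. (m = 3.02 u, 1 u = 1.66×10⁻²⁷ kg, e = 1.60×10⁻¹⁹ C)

K ≈ 1.79 eV

v = qBr/m = (2×1.60×10^-19)(0.0382)(4.38×10^-3) / (5.01×10^-27) = 1.07×10^4 m/s.
K = ½mv² = 0.5·(5.01×10^-27)·(1.07×10^4)² = 2.86×10^-19 J = 1.79 eV.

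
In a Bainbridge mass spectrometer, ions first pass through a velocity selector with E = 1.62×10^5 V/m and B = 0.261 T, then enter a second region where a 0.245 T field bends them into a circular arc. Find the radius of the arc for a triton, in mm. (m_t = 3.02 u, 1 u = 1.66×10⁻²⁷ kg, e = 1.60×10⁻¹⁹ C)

The selector passes v = E/B = 1.62×10^5/0.261 = 6.21×10^5 m/s.
In the deflection region, r = mv/(qB₂) = (5.01×10^-27)(6.21×10^5) / [(1×1.60×10^-19)(0.245)] = 0.0794 m.

r ≈ 79.4 mm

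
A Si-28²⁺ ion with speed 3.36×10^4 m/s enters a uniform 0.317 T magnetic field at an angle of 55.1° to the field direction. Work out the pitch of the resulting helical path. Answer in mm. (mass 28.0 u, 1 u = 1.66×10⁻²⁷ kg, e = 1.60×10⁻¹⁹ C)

The velocity component along B is v∥ = v cos55.1° = 1.92×10^4 m/s.
The cyclotron period T = 2πm/(qB) = 2.88×10^-6 s is set by m, q, B alone.
Pitch = v∥·T = (1.92×10^4)(2.88×10^-6) = 0.0553 m.

pitch ≈ 55.3 mm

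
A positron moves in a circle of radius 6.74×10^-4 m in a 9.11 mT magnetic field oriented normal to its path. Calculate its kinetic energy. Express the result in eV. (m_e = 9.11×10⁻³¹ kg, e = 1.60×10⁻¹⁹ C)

v = qBr/m = (1×1.60×10^-19)(9.11×10^-3)(6.74×10^-4) / (9.11×10^-31) = 1.08×10^6 m/s.
K = ½mv² = 0.5·(9.11×10^-31)·(1.08×10^6)² = 5.30×10^-19 J = 3.31 eV.

K ≈ 3.31 eV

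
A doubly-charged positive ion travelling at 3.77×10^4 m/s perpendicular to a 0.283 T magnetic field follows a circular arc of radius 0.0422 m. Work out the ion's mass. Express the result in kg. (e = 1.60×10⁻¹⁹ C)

m ≈ 1.01×10^-25 kg

qvB = mv²/r ⇒ m = qBr/v.
m = (2×1.60×10^-19)(0.283)(0.0422) / (3.77×10^4) = 1.01×10^-25 kg.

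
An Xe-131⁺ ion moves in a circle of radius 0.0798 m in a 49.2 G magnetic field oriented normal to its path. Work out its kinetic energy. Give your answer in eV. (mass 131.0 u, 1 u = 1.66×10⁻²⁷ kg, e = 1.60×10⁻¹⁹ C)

v = qBr/m = (1×1.60×10^-19)(4.92×10^-3)(0.0798) / (2.17×10^-25) = 289 m/s.
K = ½mv² = 0.5·(2.17×10^-25)·(289)² = 9.07×10^-21 J = 0.0567 eV.

K ≈ 0.0567 eV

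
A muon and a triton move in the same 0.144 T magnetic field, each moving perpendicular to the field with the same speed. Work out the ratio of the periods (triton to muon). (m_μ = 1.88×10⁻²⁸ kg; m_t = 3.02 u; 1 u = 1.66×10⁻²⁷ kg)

T = 2πm/(qB) is independent of speed, so T₂/T₁ = (m₂/q₂)/(m₁/q₁).
T_{triton}/T_{muon} = (5.01×10^-27/1e) / (1.88×10^-28/1e) = 26.7.

ratio ≈ 26.7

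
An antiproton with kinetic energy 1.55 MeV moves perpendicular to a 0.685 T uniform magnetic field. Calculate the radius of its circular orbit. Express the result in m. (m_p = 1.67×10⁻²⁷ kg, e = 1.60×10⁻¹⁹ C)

Convert the energy: K = 1.55 MeV = 2.48×10^-13 J.
v = √(2K/m) = √(2·2.48×10^-13/1.67×10^-27) = 1.72×10^7 m/s.
r = mv/(qB) = (1.67×10^-27)(1.72×10^7) / [(1×1.60×10^-19)(0.685)] = 0.263 m.

r ≈ 0.263 m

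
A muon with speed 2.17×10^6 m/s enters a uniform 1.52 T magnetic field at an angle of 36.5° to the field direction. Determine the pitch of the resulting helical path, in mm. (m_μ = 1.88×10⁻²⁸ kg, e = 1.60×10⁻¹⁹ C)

pitch ≈ 8.47 mm

The velocity component along B is v∥ = v cos36.5° = 1.74×10^6 m/s.
The cyclotron period T = 2πm/(qB) = 4.86×10^-9 s is set by m, q, B alone.
Pitch = v∥·T = (1.74×10^6)(4.86×10^-9) = 8.47×10^-3 m.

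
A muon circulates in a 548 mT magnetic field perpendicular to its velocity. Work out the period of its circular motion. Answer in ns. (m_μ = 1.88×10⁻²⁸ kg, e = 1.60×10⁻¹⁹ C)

T ≈ 13.5 ns

The cyclotron period is independent of speed: T = 2πm/(qB).
T = 2π(1.88×10^-28) / [(1×1.60×10^-19)(0.548)] = 1.35×10^-8 s.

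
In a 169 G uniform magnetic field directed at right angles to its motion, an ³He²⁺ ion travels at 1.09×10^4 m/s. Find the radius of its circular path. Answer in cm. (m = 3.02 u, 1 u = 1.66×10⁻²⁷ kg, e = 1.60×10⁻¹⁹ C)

r ≈ 1.01 cm

The magnetic force provides the centripetal force: qvB = mv²/r, so r = mv/(qB).
r = (5.01×10^-27 kg)(1.09×10^4 m/s) / [(2×1.60×10^-19 C)(0.0169 T)] = 0.0101 m.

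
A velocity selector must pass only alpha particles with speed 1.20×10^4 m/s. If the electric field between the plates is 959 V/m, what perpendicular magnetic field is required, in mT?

qE = qvB ⇒ B = E/v = (959) / (1.20×10^4) = 0.0799 T.

B ≈ 79.9 mT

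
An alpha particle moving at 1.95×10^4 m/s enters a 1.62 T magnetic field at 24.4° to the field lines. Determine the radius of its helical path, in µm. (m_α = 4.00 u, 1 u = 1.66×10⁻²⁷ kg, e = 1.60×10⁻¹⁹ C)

r ≈ 103 µm

Only the perpendicular component v⊥ = v sin24.4° = 8060 m/s is bent by the field.
r = m v⊥ /(qB) = (6.64×10^-27)(8060) / [(2×1.60×10^-19)(1.62)] = 1.03×10^-4 m.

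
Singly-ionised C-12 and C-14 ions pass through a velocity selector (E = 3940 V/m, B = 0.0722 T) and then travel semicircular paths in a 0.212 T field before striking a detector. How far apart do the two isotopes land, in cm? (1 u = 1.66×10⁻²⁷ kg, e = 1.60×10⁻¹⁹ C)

Both emerge at v = E/B₁ = 5.46×10^4 m/s.
r = mv/(qB₂), so r₁ = 0.03205 m and r₂ = 0.03739 m, giving Δr = 5.34×10^-3 m.
After a semicircle each ion lands a diameter 2r from the entry slit, so the separation is 2Δr = 0.0107 m.

Δd ≈ 1.07 cm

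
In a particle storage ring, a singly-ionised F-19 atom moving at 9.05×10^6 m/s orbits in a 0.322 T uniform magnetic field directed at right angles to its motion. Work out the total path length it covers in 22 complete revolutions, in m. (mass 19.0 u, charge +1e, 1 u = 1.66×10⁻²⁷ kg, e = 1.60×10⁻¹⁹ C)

L ≈ 766 m

r = mv/(qB) = 5.54 m, so one revolution covers 2πr = 34.8 m.
In 22 revolutions: L = 22·2πr = 766 m.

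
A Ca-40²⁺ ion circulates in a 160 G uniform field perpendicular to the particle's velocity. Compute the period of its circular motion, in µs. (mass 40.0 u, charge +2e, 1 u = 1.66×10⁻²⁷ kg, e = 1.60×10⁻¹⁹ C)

T ≈ 81.5 µs

The cyclotron period is independent of speed: T = 2πm/(qB).
T = 2π(6.64×10^-26) / [(2×1.60×10^-19)(0.0160)] = 8.15×10^-5 s.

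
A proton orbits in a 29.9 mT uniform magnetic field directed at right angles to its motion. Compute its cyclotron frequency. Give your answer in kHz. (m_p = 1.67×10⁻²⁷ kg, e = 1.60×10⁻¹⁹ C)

f = qB/(2πm) = (1×1.60×10^-19)(0.0299) / [2π(1.67×10^-27)] = 4.56×10^5 Hz.

f ≈ 456 kHz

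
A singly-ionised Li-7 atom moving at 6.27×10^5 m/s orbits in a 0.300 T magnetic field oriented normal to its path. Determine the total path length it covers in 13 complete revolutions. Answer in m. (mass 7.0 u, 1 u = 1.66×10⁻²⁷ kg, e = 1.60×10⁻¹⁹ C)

L ≈ 12.4 m

r = mv/(qB) = 0.152 m, so one revolution covers 2πr = 0.954 m.
In 13 revolutions: L = 13·2πr = 12.4 m.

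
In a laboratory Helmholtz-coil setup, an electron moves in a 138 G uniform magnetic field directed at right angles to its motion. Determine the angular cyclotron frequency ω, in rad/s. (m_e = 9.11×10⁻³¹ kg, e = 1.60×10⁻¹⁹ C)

ω = qB/m = (1×1.60×10^-19)(0.0138) / (9.11×10^-31) = 2.42×10^9 rad/s.

ω ≈ 2.42×10^9 rad/s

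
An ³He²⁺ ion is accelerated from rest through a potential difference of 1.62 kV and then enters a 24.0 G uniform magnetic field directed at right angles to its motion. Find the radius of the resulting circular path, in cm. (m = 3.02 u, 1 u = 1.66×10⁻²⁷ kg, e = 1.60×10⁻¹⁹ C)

r ≈ 297 cm

The kinetic energy gained is K = qV = (2×1.60×10^-19)(1620) = 5.18×10^-16 J.
v = √(2K/m) = 4.55×10^5 m/s.
r = mv/(qB) = (5.01×10^-27)(4.55×10^5) / [(2×1.60×10^-19)(2.40×10^-3)] = 2.97 m.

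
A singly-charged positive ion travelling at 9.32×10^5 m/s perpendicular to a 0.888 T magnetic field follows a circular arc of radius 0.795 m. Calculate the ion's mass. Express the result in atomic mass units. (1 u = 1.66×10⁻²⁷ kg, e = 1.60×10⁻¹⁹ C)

qvB = mv²/r ⇒ m = qBr/v.
m = (1×1.60×10^-19)(0.888)(0.795) / (9.32×10^5) = 1.21×10^-25 kg = 73.0 u.

m ≈ 73.0 u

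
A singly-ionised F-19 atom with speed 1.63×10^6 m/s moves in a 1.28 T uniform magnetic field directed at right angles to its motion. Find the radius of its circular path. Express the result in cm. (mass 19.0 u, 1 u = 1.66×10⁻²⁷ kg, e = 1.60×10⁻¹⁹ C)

The magnetic force provides the centripetal force: qvB = mv²/r, so r = mv/(qB).
r = (3.15×10^-26 kg)(1.63×10^6 m/s) / [(1×1.60×10^-19 C)(1.28 T)] = 0.251 m.

r ≈ 25.1 cm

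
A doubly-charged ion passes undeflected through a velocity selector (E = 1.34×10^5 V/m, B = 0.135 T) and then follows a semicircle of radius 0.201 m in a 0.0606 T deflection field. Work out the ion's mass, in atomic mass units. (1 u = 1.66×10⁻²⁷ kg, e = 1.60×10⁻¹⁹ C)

m ≈ 2.37 u

v = E/B₁ = 9.93×10^5 m/s.
From r = mv/(qB₂), m = qB₂r/v = (2×1.60×10^-19)(0.0606)(0.201) / (9.93×10^5) = 3.93×10^-27 kg.
In atomic mass units: m = 3.93×10^-27 / 1.66×10^-27 = 2.37 u.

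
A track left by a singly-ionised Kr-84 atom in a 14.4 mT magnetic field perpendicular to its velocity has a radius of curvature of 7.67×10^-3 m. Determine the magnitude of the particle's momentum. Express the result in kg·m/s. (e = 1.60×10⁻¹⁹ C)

p ≈ 1.77×10^-23 kg·m/s

Since qvB = mv²/r, the momentum p = mv = qBr.
p = (1×1.60×10^-19)(0.0144)(7.67×10^-3) = 1.77×10^-23 kg·m/s.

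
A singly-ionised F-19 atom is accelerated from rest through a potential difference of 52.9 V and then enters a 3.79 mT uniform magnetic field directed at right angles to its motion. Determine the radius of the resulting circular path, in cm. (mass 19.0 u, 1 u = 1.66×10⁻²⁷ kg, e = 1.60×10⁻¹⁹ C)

r ≈ 120 cm

The kinetic energy gained is K = qV = (1×1.60×10^-19)(52.9) = 8.46×10^-18 J.
v = √(2K/m) = 2.32×10^4 m/s.
r = mv/(qB) = (3.15×10^-26)(2.32×10^4) / [(1×1.60×10^-19)(3.79×10^-3)] = 1.20 m.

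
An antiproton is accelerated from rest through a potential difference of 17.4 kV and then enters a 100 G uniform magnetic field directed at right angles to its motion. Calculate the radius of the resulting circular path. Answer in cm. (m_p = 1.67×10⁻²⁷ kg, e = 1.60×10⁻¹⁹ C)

The kinetic energy gained is K = qV = (1×1.60×10^-19)(1.74×10^4) = 2.78×10^-15 J.
v = √(2K/m) = 1.83×10^6 m/s.
r = mv/(qB) = (1.67×10^-27)(1.83×10^6) / [(1×1.60×10^-19)(0.0100)] = 1.91 m.

r ≈ 191 cm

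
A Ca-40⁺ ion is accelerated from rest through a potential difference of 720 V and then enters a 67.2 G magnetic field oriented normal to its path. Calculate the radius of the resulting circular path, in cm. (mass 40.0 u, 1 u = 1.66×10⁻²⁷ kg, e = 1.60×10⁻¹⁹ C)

r ≈ 364 cm

The kinetic energy gained is K = qV = (1×1.60×10^-19)(720) = 1.15×10^-16 J.
v = √(2K/m) = 5.89×10^4 m/s.
r = mv/(qB) = (6.64×10^-26)(5.89×10^4) / [(1×1.60×10^-19)(6.72×10^-3)] = 3.64 m.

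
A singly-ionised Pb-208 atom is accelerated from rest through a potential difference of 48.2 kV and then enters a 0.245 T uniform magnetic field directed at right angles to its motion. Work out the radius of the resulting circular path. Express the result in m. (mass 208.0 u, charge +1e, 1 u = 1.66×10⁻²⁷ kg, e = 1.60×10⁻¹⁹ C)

r ≈ 1.86 m

The kinetic energy gained is K = qV = (1×1.60×10^-19)(4.82×10^4) = 7.71×10^-15 J.
v = √(2K/m) = 2.11×10^5 m/s.
r = mv/(qB) = (3.45×10^-25)(2.11×10^5) / [(1×1.60×10^-19)(0.245)] = 1.86 m.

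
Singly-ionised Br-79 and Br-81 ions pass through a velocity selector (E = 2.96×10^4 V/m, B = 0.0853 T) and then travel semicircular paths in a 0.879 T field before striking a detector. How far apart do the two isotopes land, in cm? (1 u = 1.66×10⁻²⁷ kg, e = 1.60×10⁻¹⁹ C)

Both emerge at v = E/B₁ = 3.47×10^5 m/s.
r = mv/(qB₂), so r₁ = 0.32357 m and r₂ = 0.33176 m, giving Δr = 8.19×10^-3 m.
After a semicircle each ion lands a diameter 2r from the entry slit, so the separation is 2Δr = 0.0164 m.

Δd ≈ 1.64 cm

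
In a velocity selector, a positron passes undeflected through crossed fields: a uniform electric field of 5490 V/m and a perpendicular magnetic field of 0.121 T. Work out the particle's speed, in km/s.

For zero net force, qE = qvB, so v = E/B.
v = (5490) / (0.121) = 4.54×10^4 m/s.

v ≈ 45.4 km/s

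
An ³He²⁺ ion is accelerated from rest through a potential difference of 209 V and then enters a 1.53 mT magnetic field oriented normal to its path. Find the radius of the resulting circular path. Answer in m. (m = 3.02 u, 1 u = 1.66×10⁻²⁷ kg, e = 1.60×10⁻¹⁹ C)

The kinetic energy gained is K = qV = (2×1.60×10^-19)(209) = 6.69×10^-17 J.
v = √(2K/m) = 1.63×10^5 m/s.
r = mv/(qB) = (5.01×10^-27)(1.63×10^5) / [(2×1.60×10^-19)(1.53×10^-3)] = 1.67 m.

r ≈ 1.67 m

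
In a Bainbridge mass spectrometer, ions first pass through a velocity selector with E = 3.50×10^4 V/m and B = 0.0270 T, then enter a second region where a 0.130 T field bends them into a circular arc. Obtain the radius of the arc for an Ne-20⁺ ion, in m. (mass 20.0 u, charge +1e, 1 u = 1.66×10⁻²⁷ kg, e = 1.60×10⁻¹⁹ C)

r ≈ 2.07 m

The selector passes v = E/B = 3.50×10^4/0.0270 = 1.30×10^6 m/s.
In the deflection region, r = mv/(qB₂) = (3.32×10^-26)(1.30×10^6) / [(1×1.60×10^-19)(0.130)] = 2.07 m.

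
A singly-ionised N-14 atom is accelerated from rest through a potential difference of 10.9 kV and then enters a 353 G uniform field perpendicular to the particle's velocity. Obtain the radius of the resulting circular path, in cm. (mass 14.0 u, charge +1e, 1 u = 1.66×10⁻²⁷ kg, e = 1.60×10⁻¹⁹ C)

The kinetic energy gained is K = qV = (1×1.60×10^-19)(1.09×10^4) = 1.74×10^-15 J.
v = √(2K/m) = 3.87×10^5 m/s.
r = mv/(qB) = (2.32×10^-26)(3.87×10^5) / [(1×1.60×10^-19)(0.0353)] = 1.59 m.

r ≈ 159 cm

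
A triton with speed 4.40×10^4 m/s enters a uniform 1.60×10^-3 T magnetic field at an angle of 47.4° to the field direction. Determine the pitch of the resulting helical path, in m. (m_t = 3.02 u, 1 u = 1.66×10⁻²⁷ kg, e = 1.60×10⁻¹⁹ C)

pitch ≈ 3.66 m

The velocity component along B is v∥ = v cos47.4° = 2.98×10^4 m/s.
The cyclotron period T = 2πm/(qB) = 1.23×10^-4 s is set by m, q, B alone.
Pitch = v∥·T = (2.98×10^4)(1.23×10^-4) = 3.66 m.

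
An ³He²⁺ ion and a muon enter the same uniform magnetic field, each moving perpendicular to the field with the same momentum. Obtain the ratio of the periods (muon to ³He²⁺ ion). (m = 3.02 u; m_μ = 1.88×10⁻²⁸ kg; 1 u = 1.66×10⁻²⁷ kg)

T = 2πm/(qB) is independent of speed, so T₂/T₁ = (m₂/q₂)/(m₁/q₁).
T_{muon}/T_{³He²⁺ ion} = (1.88×10^-28/1e) / (5.01×10^-27/2e) = 0.0750.

ratio ≈ 0.0750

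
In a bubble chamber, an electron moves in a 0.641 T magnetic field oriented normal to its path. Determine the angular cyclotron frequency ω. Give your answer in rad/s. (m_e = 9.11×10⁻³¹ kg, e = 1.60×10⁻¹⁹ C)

ω = qB/m = (1×1.60×10^-19)(0.641) / (9.11×10^-31) = 1.13×10^11 rad/s.

ω ≈ 1.13×10^11 rad/s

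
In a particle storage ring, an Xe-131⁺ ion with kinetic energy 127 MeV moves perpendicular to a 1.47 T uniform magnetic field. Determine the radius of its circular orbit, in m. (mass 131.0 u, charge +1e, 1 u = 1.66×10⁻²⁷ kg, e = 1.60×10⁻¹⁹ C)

r ≈ 12.6 m

Convert the energy: K = 127 MeV = 2.03×10^-11 J.
v = √(2K/m) = √(2·2.03×10^-11/2.17×10^-25) = 1.37×10^7 m/s.
r = mv/(qB) = (2.17×10^-25)(1.37×10^7) / [(1×1.60×10^-19)(1.47)] = 12.6 m.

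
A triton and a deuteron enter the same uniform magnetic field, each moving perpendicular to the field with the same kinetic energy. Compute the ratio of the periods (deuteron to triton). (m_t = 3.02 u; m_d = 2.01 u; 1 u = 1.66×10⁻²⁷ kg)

ratio ≈ 0.666

T = 2πm/(qB) is independent of speed, so T₂/T₁ = (m₂/q₂)/(m₁/q₁).
T_{deuteron}/T_{triton} = (3.34×10^-27/1e) / (5.01×10^-27/1e) = 0.666.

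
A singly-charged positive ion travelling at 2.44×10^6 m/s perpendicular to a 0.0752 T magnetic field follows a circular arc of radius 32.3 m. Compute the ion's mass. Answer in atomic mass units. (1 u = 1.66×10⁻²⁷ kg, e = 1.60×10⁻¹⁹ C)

qvB = mv²/r ⇒ m = qBr/v.
m = (1×1.60×10^-19)(0.0752)(32.3) / (2.44×10^6) = 1.59×10^-25 kg = 95.9 u.

m ≈ 95.9 u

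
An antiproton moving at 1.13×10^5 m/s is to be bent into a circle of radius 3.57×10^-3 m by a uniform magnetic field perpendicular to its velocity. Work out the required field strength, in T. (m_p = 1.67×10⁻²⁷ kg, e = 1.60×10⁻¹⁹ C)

qvB = mv²/r gives B = mv/(qr).
B = (1.67×10^-27)(1.13×10^5) / [(1×1.60×10^-19)(3.57×10^-3)] = 0.330 T.

B ≈ 0.330 T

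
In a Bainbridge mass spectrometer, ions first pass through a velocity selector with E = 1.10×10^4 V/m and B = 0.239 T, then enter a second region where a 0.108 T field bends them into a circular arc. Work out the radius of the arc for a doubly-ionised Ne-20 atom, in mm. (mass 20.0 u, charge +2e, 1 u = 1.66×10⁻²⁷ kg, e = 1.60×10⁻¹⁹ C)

r ≈ 44.2 mm

The selector passes v = E/B = 1.10×10^4/0.239 = 4.60×10^4 m/s.
In the deflection region, r = mv/(qB₂) = (3.32×10^-26)(4.60×10^4) / [(2×1.60×10^-19)(0.108)] = 0.0442 m.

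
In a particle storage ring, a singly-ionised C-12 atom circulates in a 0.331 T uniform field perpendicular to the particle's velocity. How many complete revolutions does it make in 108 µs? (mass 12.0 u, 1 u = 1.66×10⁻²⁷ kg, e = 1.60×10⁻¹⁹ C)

N = 45

T = 2πm/(qB) = 2π(1.992×10^-26) / [(1×1.60×10^-19)(0.331)] = 2.3633×10^-6 s.
N = t/T = 1.08×10^-4 / 2.3633×10^-6 ≈ 45.70, so 45 complete revolutions.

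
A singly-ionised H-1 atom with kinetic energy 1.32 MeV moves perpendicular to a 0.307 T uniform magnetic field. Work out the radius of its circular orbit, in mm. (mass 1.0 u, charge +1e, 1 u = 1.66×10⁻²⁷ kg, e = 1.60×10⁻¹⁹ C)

r ≈ 539 mm

Convert the energy: K = 1.32 MeV = 2.11×10^-13 J.
v = √(2K/m) = √(2·2.11×10^-13/1.66×10^-27) = 1.60×10^7 m/s.
r = mv/(qB) = (1.66×10^-27)(1.60×10^7) / [(1×1.60×10^-19)(0.307)] = 0.539 m.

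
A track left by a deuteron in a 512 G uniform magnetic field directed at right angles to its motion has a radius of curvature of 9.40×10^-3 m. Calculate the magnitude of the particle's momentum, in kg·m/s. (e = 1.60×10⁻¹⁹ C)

Since qvB = mv²/r, the momentum p = mv = qBr.
p = (1×1.60×10^-19)(0.0512)(9.40×10^-3) = 7.70×10^-23 kg·m/s.

p ≈ 7.70×10^-23 kg·m/s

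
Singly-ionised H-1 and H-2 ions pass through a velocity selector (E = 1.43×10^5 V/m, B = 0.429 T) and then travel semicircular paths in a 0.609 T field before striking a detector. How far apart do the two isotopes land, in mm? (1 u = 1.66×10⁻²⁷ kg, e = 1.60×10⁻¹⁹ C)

Δd ≈ 11.4 mm

Both emerge at v = E/B₁ = 3.33×10^5 m/s.
r = mv/(qB₂), so r₁ = 5.679×10^-3 m and r₂ = 0.01136 m, giving Δr = 5.68×10^-3 m.
After a semicircle each ion lands a diameter 2r from the entry slit, so the separation is 2Δr = 0.0114 m.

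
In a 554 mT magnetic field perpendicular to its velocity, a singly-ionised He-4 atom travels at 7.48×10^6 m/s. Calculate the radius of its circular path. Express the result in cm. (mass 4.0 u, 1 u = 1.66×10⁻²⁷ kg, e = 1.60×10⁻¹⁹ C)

r ≈ 56.0 cm

The magnetic force provides the centripetal force: qvB = mv²/r, so r = mv/(qB).
r = (6.64×10^-27 kg)(7.48×10^6 m/s) / [(1×1.60×10^-19 C)(0.554 T)] = 0.560 m.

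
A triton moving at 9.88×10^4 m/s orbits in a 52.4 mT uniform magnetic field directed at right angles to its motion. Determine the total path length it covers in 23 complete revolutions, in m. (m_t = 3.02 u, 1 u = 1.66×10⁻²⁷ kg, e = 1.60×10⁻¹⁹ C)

L ≈ 8.54 m

r = mv/(qB) = 0.0591 m, so one revolution covers 2πr = 0.371 m.
In 23 revolutions: L = 23·2πr = 8.54 m.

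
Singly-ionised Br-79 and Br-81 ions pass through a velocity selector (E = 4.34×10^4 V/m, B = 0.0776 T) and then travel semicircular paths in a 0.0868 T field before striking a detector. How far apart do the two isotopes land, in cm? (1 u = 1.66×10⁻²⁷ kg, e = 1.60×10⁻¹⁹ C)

Δd ≈ 26.7 cm

Both emerge at v = E/B₁ = 5.59×10^5 m/s.
r = mv/(qB₂), so r₁ = 5.281 m and r₂ = 5.415 m, giving Δr = 0.134 m.
After a semicircle each ion lands a diameter 2r from the entry slit, so the separation is 2Δr = 0.267 m.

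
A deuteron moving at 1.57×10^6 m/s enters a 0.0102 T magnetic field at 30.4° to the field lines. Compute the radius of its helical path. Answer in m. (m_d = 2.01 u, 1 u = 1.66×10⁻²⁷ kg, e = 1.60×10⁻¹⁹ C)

r ≈ 1.62 m

Only the perpendicular component v⊥ = v sin30.4° = 7.94×10^5 m/s is bent by the field.
r = m v⊥ /(qB) = (3.34×10^-27)(7.94×10^5) / [(1×1.60×10^-19)(0.0102)] = 1.62 m.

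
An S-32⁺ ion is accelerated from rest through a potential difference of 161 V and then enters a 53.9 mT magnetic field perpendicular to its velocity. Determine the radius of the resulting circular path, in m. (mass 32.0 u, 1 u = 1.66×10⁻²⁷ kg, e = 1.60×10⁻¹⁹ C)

r ≈ 0.192 m

The kinetic energy gained is K = qV = (1×1.60×10^-19)(161) = 2.58×10^-17 J.
v = √(2K/m) = 3.11×10^4 m/s.
r = mv/(qB) = (5.31×10^-26)(3.11×10^4) / [(1×1.60×10^-19)(0.0539)] = 0.192 m.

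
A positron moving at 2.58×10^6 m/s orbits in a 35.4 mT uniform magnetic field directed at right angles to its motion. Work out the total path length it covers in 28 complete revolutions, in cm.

r = mv/(qB) = 4.15×10^-4 m, so one revolution covers 2πr = 2.61×10^-3 m.
In 28 revolutions: L = 28·2πr = 0.0730 m.

L ≈ 7.30 cm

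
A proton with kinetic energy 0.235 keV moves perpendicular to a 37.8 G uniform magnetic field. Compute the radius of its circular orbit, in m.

r ≈ 0.586 m

Convert the energy: K = 0.235 keV = 3.76×10^-17 J.
v = √(2K/m) = √(2·3.76×10^-17/1.67×10^-27) = 2.12×10^5 m/s.
r = mv/(qB) = (1.67×10^-27)(2.12×10^5) / [(1×1.60×10^-19)(3.78×10^-3)] = 0.586 m.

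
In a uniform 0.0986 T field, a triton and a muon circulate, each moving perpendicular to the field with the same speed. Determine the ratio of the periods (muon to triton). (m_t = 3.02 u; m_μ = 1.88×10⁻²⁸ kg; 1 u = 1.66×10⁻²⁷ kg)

ratio ≈ 0.0375

T = 2πm/(qB) is independent of speed, so T₂/T₁ = (m₂/q₂)/(m₁/q₁).
T_{muon}/T_{triton} = (1.88×10^-28/1e) / (5.01×10^-27/1e) = 0.0375.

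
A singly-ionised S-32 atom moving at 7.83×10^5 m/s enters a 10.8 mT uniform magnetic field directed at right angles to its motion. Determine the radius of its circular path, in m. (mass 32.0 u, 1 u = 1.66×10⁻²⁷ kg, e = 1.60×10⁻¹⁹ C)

r ≈ 24.1 m

The magnetic force provides the centripetal force: qvB = mv²/r, so r = mv/(qB).
r = (5.31×10^-26 kg)(7.83×10^5 m/s) / [(1×1.60×10^-19 C)(0.0108 T)] = 24.1 m.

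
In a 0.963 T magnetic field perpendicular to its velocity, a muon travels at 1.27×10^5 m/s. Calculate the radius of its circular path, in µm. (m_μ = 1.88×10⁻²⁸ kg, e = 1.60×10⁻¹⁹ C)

r ≈ 155 µm

The magnetic force provides the centripetal force: qvB = mv²/r, so r = mv/(qB).
r = (1.88×10^-28 kg)(1.27×10^5 m/s) / [(1×1.60×10^-19 C)(0.963 T)] = 1.55×10^-4 m.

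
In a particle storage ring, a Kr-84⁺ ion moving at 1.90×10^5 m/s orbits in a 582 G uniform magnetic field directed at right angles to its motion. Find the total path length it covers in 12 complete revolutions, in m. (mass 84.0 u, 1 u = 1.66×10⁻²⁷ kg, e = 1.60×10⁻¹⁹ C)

L ≈ 215 m

r = mv/(qB) = 2.85 m, so one revolution covers 2πr = 17.9 m.
In 12 revolutions: L = 12·2πr = 215 m.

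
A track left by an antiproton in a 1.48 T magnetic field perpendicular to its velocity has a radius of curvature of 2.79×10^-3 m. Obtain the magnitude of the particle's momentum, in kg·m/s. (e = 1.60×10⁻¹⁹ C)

Since qvB = mv²/r, the momentum p = mv = qBr.
p = (1×1.60×10^-19)(1.48)(2.79×10^-3) = 6.61×10^-22 kg·m/s.

p ≈ 6.61×10^-22 kg·m/s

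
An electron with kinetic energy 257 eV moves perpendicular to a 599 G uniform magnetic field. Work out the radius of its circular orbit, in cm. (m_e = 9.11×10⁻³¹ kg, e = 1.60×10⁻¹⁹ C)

r ≈ 0.0903 cm

Convert the energy: K = 257 eV = 4.11×10^-17 J.
v = √(2K/m) = √(2·4.11×10^-17/9.11×10^-31) = 9.50×10^6 m/s.
r = mv/(qB) = (9.11×10^-31)(9.50×10^6) / [(1×1.60×10^-19)(0.0599)] = 9.03×10^-4 m.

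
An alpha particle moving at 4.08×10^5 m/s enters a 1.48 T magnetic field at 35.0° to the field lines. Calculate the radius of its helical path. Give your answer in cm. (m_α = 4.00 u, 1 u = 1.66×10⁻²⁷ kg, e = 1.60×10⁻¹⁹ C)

Only the perpendicular component v⊥ = v sin35.0° = 2.34×10^5 m/s is bent by the field.
r = m v⊥ /(qB) = (6.64×10^-27)(2.34×10^5) / [(2×1.60×10^-19)(1.48)] = 3.28×10^-3 m.

r ≈ 0.328 cm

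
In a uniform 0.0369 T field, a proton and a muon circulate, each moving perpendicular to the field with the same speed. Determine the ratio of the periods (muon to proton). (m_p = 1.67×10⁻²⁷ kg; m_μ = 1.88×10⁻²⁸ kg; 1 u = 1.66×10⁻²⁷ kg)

ratio ≈ 0.113

T = 2πm/(qB) is independent of speed, so T₂/T₁ = (m₂/q₂)/(m₁/q₁).
T_{muon}/T_{proton} = (1.88×10^-28/1e) / (1.67×10^-27/1e) = 0.113.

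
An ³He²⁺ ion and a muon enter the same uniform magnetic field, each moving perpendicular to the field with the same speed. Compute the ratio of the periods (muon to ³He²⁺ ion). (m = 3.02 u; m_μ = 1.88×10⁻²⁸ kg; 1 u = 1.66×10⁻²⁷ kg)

ratio ≈ 0.0750

T = 2πm/(qB) is independent of speed, so T₂/T₁ = (m₂/q₂)/(m₁/q₁).
T_{muon}/T_{³He²⁺ ion} = (1.88×10^-28/1e) / (5.01×10^-27/2e) = 0.0750.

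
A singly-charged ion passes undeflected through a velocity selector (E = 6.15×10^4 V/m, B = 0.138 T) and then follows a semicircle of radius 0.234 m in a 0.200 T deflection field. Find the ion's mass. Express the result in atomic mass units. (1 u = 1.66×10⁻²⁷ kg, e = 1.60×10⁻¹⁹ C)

m ≈ 10.1 u

v = E/B₁ = 4.46×10^5 m/s.
From r = mv/(qB₂), m = qB₂r/v = (1×1.60×10^-19)(0.200)(0.234) / (4.46×10^5) = 1.68×10^-26 kg.
In atomic mass units: m = 1.68×10^-26 / 1.66×10^-27 = 10.1 u.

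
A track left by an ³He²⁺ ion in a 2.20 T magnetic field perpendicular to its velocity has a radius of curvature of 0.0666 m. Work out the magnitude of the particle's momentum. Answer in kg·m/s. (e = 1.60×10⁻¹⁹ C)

p ≈ 4.69×10^-20 kg·m/s

Since qvB = mv²/r, the momentum p = mv = qBr.
p = (2×1.60×10^-19)(2.20)(0.0666) = 4.69×10^-20 kg·m/s.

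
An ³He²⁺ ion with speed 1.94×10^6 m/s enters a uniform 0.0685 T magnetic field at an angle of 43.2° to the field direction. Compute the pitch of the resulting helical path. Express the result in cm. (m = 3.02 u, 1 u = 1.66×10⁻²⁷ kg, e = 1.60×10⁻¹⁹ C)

pitch ≈ 203 cm

The velocity component along B is v∥ = v cos43.2° = 1.41×10^6 m/s.
The cyclotron period T = 2πm/(qB) = 1.44×10^-6 s is set by m, q, B alone.
Pitch = v∥·T = (1.41×10^6)(1.44×10^-6) = 2.03 m.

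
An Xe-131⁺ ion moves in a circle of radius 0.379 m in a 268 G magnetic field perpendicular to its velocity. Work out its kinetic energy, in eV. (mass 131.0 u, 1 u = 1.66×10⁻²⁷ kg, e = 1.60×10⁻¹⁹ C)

K ≈ 38.0 eV

v = qBr/m = (1×1.60×10^-19)(0.0268)(0.379) / (2.17×10^-25) = 7470 m/s.
K = ½mv² = 0.5·(2.17×10^-25)·(7470)² = 6.07×10^-18 J = 38.0 eV.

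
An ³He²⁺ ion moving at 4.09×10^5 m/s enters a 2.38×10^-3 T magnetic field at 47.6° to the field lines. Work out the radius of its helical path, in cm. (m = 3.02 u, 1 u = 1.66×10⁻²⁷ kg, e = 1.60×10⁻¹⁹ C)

Only the perpendicular component v⊥ = v sin47.6° = 3.02×10^5 m/s is bent by the field.
r = m v⊥ /(qB) = (5.01×10^-27)(3.02×10^5) / [(2×1.60×10^-19)(2.38×10^-3)] = 1.99 m.

r ≈ 199 cm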